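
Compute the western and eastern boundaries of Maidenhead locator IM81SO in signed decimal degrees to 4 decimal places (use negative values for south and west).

-2.5000, -2.4167

Field I=8, M=12: +8·20° lon, +12·10° lat → SW at lon -20°, lat 30°.
Square 8, 1: +8·2° lon, +1·1° lat → SW at lon -4°, lat 31°.
Subsquare s=18, o=14: +18·0.0833333° lon, +14·0.0416667° lat → SW at lon -2.5°, lat 31.5833°.
Cell spans 0.0833333° lon × 0.0416667° lat.
west -2.5000, east -2.4167.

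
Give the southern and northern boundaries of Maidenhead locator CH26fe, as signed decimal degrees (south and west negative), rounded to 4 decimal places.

-13.8333, -13.7917

Field C=2, H=7: +2·20° lon, +7·10° lat → SW at lon -140°, lat -20°.
Square 2, 6: +2·2° lon, +6·1° lat → SW at lon -136°, lat -14°.
Subsquare f=5, e=4: +5·0.0833333° lon, +4·0.0416667° lat → SW at lon -135.583°, lat -13.8333°.
Cell spans 0.0833333° lon × 0.0416667° lat.
south -13.8333, north -13.7917.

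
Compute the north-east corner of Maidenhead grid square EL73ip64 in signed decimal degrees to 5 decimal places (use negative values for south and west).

23.64583, -85.27500

Field E=4, L=11: +4·20° lon, +11·10° lat → SW at lon -100°, lat 20°.
Square 7, 3: +7·2° lon, +3·1° lat → SW at lon -86°, lat 23°.
Subsquare i=8, p=15: +8·0.0833333° lon, +15·0.0416667° lat → SW at lon -85.3333°, lat 23.625°.
Extended square 6, 4: +6·0.00833333° lon, +4·0.00416667° lat → SW at lon -85.2833°, lat 23.6417°.
Cell spans 0.00833333° lon × 0.00416667° lat. NE corner is SW corner plus one full cell.
latitude 23.64583, longitude -85.27500.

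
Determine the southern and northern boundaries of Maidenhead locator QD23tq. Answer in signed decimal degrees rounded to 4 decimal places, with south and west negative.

-56.3333, -56.2917

Field Q=16, D=3: +16·20° lon, +3·10° lat → SW at lon 140°, lat -60°.
Square 2, 3: +2·2° lon, +3·1° lat → SW at lon 144°, lat -57°.
Subsquare t=19, q=16: +19·0.0833333° lon, +16·0.0416667° lat → SW at lon 145.583°, lat -56.3333°.
Cell spans 0.0833333° lon × 0.0416667° lat.
south -56.3333, north -56.2917.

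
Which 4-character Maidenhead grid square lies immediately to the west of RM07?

QM97

Longitude square 0; −1 → -1, wraps to 9, carry into field.
Longitude field R = 17; −1 → 16 = Q.
The latitude characters are unchanged.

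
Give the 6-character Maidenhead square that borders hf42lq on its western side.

Longitude subsquare l = 11; −1 → 10 = k.
The latitude characters are unchanged.

HF42kq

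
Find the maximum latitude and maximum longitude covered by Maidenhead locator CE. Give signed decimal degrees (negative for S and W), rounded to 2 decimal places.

Field C=2, E=4: +2·20° lon, +4·10° lat → SW at lon -140°, lat -50°.
Cell spans 20° lon × 10° lat. NE corner is SW corner plus one full cell.
latitude -40.00, longitude -120.00.

-40.00, -120.00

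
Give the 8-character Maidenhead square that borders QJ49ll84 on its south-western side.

QJ49ll73

Longitude extended square 8; −1 → 7.
Latitude extended square 4; −1 → 3.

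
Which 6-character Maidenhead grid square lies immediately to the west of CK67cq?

Longitude subsquare c = 2; −1 → 1 = b.
The latitude characters are unchanged.

CK67bq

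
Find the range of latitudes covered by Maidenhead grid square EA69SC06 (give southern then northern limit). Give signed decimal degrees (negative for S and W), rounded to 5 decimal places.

-80.89167, -80.88750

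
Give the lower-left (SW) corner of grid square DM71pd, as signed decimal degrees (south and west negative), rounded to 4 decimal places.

31.1250, -104.7500

Field D=3, M=12: +3·20° lon, +12·10° lat → SW at lon -120°, lat 30°.
Square 7, 1: +7·2° lon, +1·1° lat → SW at lon -106°, lat 31°.
Subsquare p=15, d=3: +15·0.0833333° lon, +3·0.0416667° lat → SW at lon -104.75°, lat 31.125°.
latitude 31.1250, longitude -104.7500.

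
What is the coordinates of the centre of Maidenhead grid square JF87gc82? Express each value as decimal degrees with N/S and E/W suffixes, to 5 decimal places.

32.90625° S, 16.57083° E

Field J=9, F=5: +9·20° lon, +5·10° lat → SW at lon 0°, lat -40°.
Square 8, 7: +8·2° lon, +7·1° lat → SW at lon 16°, lat -33°.
Subsquare g=6, c=2: +6·0.0833333° lon, +2·0.0416667° lat → SW at lon 16.5°, lat -32.9167°.
Extended square 8, 2: +8·0.00833333° lon, +2·0.00416667° lat → SW at lon 16.5667°, lat -32.9083°.
Cell spans 0.00833333° lon × 0.00416667° lat. Centre is SW corner plus half of each.
latitude 32.90625° S, longitude 16.57083° E.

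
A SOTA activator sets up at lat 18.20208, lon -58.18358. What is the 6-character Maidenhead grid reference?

GK08ve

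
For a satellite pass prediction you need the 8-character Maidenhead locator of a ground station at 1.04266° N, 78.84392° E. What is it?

MJ91kb10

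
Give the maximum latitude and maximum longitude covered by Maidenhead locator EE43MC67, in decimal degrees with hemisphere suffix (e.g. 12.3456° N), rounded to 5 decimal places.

46.88333° S, 90.94167° W

Field E=4, E=4: +4·20° lon, +4·10° lat → SW at lon -100°, lat -50°.
Square 4, 3: +4·2° lon, +3·1° lat → SW at lon -92°, lat -47°.
Subsquare m=12, c=2: +12·0.0833333° lon, +2·0.0416667° lat → SW at lon -91°, lat -46.9167°.
Extended square 6, 7: +6·0.00833333° lon, +7·0.00416667° lat → SW at lon -90.95°, lat -46.8875°.
Cell spans 0.00833333° lon × 0.00416667° lat. NE corner is SW corner plus one full cell.
latitude 46.88333° S, longitude 90.94167° W.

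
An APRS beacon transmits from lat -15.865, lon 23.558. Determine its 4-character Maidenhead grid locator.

KH14

Offset from 180°W / 90°S: lon 203.56°, lat 74.14°.
Field: 203.56/20 → 10 → K, 74.14/10 → 7 → H; chars KH.
Square: 3.56/2 → 1, 4.14/1 → 4; chars 14.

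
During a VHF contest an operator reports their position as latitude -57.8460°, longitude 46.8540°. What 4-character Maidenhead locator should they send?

Offset from 180°W / 90°S: lon 226.85°, lat 32.15°.
Field (20°×10°, letters A–R): lon ⌊226.85/20⌋ = 11 → L; lat ⌊32.15/10⌋ = 3 → D.
Square (2°×1°, digits 0–9): lon ⌊6.85/2⌋ = 3; lat ⌊2.15/1⌋ = 2.

LD32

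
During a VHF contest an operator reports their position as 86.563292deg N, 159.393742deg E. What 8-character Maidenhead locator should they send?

QR96qn75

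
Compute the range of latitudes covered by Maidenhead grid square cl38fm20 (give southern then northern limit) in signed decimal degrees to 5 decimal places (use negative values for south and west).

28.50000, 28.50417

Field C=2, L=11: +2·20° lon, +11·10° lat → SW at lon -140°, lat 20°.
Square 3, 8: +3·2° lon, +8·1° lat → SW at lon -134°, lat 28°.
Subsquare f=5, m=12: +5·0.0833333° lon, +12·0.0416667° lat → SW at lon -133.583°, lat 28.5°.
Extended square 2, 0: +2·0.00833333° lon, +0·0.00416667° lat → SW at lon -133.567°, lat 28.5°.
Cell spans 0.00833333° lon × 0.00416667° lat.
south 28.50000, north 28.50417.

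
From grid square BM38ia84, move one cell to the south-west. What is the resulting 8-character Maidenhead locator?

BM38ia73

Longitude extended square 8; −1 → 7.
Latitude extended square 4; −1 → 3.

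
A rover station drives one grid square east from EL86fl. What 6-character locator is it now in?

Longitude subsquare f = 5; +1 → 6 = g.
The latitude characters are unchanged.

EL86gl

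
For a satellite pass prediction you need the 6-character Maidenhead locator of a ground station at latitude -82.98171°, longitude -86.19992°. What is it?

EA67va

Shift to the Maidenhead origin (180°W, 90°S): lon 93.8001, lat 7.0183.
Field (20°×10°, letters A–R): 93.8001/20 → 4 → E, 7.0183/10 → 0 → A; chars EA.
Square (2°×1°, digits 0–9): 13.8001/2 → 6, 7.0183/1 → 7; chars 67.
Subsquare (5′×2.5′, letters a–x): 1.8001/0.0833333 → 21 → v, 0.0183/0.0416667 → 0 → a; chars va.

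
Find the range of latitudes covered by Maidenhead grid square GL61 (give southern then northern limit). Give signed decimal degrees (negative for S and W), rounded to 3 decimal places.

21.000, 22.000

Field G=6, L=11: +6·20° lon, +11·10° lat → SW at lon -60°, lat 20°.
Square 6, 1: +6·2° lon, +1·1° lat → SW at lon -48°, lat 21°.
Cell spans 2° lon × 1° lat.
south 21.000, north 22.000.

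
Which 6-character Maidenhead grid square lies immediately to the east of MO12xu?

MO22au

Longitude subsquare x = 23; +1 → 24, wraps to 0 = a, carry into square.
Longitude square 1; +1 → 2.
The latitude characters are unchanged.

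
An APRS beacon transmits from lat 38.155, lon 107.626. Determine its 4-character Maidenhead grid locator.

OM38

Shift to the Maidenhead origin (180°W, 90°S): lon 287.63, lat 128.16.
Field: lon ⌊287.63/20⌋ = 14 → O; lat ⌊128.16/10⌋ = 12 → M.
Square: lon ⌊7.63/2⌋ = 3; lat ⌊8.16/1⌋ = 8.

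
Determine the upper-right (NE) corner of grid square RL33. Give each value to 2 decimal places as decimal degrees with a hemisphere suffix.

24.00° N, 168.00° E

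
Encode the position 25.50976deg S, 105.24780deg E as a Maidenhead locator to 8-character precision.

OG24ol97

Shift to the Maidenhead origin (180°W, 90°S): lon 285.24780, lat 64.49024.
Field (20°×10°, letters A–R): 285.24780/20 → 14 → O, 64.49024/10 → 6 → G; chars OG.
Square (2°×1°, digits 0–9): 5.24780/2 → 2, 4.49024/1 → 4; chars 24.
Subsquare (5′×2.5′, letters a–x): 1.24780/0.0833333 → 14 → o, 0.49024/0.0416667 → 11 → l; chars ol.
Extended square (30″×15″, digits 0–9): 0.08113/0.00833333 → 9, 0.03191/0.00416667 → 7; chars 97.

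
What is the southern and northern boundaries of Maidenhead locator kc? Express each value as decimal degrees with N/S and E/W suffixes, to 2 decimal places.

70.00° S, 60.00° S

Field K=10, C=2: +10·20° lon, +2·10° lat → SW at lon 20°, lat -70°.
Cell spans 20° lon × 10° lat.
south 70.00° S, north 60.00° S.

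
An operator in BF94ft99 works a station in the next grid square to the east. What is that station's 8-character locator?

BF94gt09

Longitude extended square 9; +1 → 10, wraps to 0, carry into subsquare.
Longitude subsquare f = 5; +1 → 6 = g.
The latitude characters are unchanged.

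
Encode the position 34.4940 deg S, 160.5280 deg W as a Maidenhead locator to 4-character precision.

AF95

Add 180° to longitude and 90° to latitude: 19.47, 55.51.
Field: 19.47/20 → 0 → A, 55.51/10 → 5 → F; chars AF.
Square: 19.47/2 → 9, 5.51/1 → 5; chars 95.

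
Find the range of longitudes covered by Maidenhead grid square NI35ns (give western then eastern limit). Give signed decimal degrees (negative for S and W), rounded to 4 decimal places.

87.0833, 87.1667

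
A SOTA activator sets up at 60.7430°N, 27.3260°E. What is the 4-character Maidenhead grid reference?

Add 180° to longitude and 90° to latitude: 207.33, 150.74.
Field (20°×10°, letters A–R): lon ⌊207.33/20⌋ = 10 → K; lat ⌊150.74/10⌋ = 15 → P.
Square (2°×1°, digits 0–9): lon ⌊7.33/2⌋ = 3; lat ⌊0.74/1⌋ = 0.

KP30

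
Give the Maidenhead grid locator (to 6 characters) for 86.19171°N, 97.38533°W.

Add 180° to longitude and 90° to latitude: 82.6147, 176.1917.
Field: 82.6147/20 → 4 → E, 176.1917/10 → 17 → R; chars ER.
Square: 2.6147/2 → 1, 6.1917/1 → 6; chars 16.
Subsquare: 0.6147/0.0833333 → 7 → h, 0.1917/0.0416667 → 4 → e; chars he.

ER16he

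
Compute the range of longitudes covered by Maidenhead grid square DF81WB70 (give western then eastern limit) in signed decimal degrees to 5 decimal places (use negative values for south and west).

Field D=3, F=5: +3·20° lon, +5·10° lat → SW at lon -120°, lat -40°.
Square 8, 1: +8·2° lon, +1·1° lat → SW at lon -104°, lat -39°.
Subsquare w=22, b=1: +22·0.0833333° lon, +1·0.0416667° lat → SW at lon -102.167°, lat -38.9583°.
Extended square 7, 0: +7·0.00833333° lon, +0·0.00416667° lat → SW at lon -102.108°, lat -38.9583°.
Cell spans 0.00833333° lon × 0.00416667° lat.
west -102.10833, east -102.10000.

-102.10833, -102.10000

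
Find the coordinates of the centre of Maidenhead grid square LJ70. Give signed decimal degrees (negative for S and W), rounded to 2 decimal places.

Field L=11, J=9: +11·20° lon, +9·10° lat → SW at lon 40°, lat 0°.
Square 7, 0: +7·2° lon, +0·1° lat → SW at lon 54°, lat 0°.
Cell spans 2° lon × 1° lat. Centre is SW corner plus half of each.
latitude 0.50, longitude 55.00.

0.50, 55.00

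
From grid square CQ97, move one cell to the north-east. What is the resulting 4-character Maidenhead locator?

DQ08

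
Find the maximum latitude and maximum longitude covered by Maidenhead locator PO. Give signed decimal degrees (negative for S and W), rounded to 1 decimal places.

Field P=15, O=14: +15·20° lon, +14·10° lat → SW at lon 120°, lat 50°.
Cell spans 20° lon × 10° lat. NE corner is SW corner plus one full cell.
latitude 60.0, longitude 140.0.

60.0, 140.0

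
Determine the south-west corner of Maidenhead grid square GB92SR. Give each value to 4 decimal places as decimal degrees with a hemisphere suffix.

77.2917° S, 40.5000° W

Field G=6, B=1: +6·20° lon, +1·10° lat → SW at lon -60°, lat -80°.
Square 9, 2: +9·2° lon, +2·1° lat → SW at lon -42°, lat -78°.
Subsquare s=18, r=17: +18·0.0833333° lon, +17·0.0416667° lat → SW at lon -40.5°, lat -77.2917°.
latitude 77.2917° S, longitude 40.5000° W.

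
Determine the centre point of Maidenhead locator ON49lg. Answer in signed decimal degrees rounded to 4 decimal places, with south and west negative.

49.2708, 108.9583

Field O=14, N=13: +14·20° lon, +13·10° lat → SW at lon 100°, lat 40°.
Square 4, 9: +4·2° lon, +9·1° lat → SW at lon 108°, lat 49°.
Subsquare l=11, g=6: +11·0.0833333° lon, +6·0.0416667° lat → SW at lon 108.917°, lat 49.25°.
Cell spans 0.0833333° lon × 0.0416667° lat. Centre is SW corner plus half of each.
latitude 49.2708, longitude 108.9583.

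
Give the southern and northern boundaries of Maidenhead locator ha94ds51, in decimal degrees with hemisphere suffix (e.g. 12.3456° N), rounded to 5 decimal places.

85.24583° S, 85.24167° S

Field H=7, A=0: +7·20° lon, +0·10° lat → SW at lon -40°, lat -90°.
Square 9, 4: +9·2° lon, +4·1° lat → SW at lon -22°, lat -86°.
Subsquare d=3, s=18: +3·0.0833333° lon, +18·0.0416667° lat → SW at lon -21.75°, lat -85.25°.
Extended square 5, 1: +5·0.00833333° lon, +1·0.00416667° lat → SW at lon -21.7083°, lat -85.2458°.
Cell spans 0.00833333° lon × 0.00416667° lat.
south 85.24583° S, north 85.24167° S.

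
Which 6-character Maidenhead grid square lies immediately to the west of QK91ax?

QK81xx

Longitude subsquare a = 0; −1 → -1, wraps to 23 = x, carry into square.
Longitude square 9; −1 → 8.
The latitude characters are unchanged.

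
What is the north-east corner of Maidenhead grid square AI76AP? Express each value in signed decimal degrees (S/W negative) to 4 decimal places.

-3.3333, -165.9167

Field A=0, I=8: +0·20° lon, +8·10° lat → SW at lon -180°, lat -10°.
Square 7, 6: +7·2° lon, +6·1° lat → SW at lon -166°, lat -4°.
Subsquare a=0, p=15: +0·0.0833333° lon, +15·0.0416667° lat → SW at lon -166°, lat -3.375°.
Cell spans 0.0833333° lon × 0.0416667° lat. NE corner is SW corner plus one full cell.
latitude -3.3333, longitude -165.9167.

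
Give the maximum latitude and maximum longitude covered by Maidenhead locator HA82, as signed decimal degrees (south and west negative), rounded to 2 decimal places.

-87.00, -22.00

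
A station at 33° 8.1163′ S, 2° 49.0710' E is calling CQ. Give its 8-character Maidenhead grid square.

JF16ju87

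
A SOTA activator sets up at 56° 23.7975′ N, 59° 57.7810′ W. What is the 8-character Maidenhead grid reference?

Offset from 180°W / 90°S: lon 120.03698°, lat 146.39663°.
Field: lon ⌊120.03698/20⌋ = 6 → G; lat ⌊146.39663/10⌋ = 14 → O.
Square: lon ⌊0.03698/2⌋ = 0; lat ⌊6.39663/1⌋ = 6.
Subsquare: lon ⌊0.03698/0.0833333⌋ = 0 → a; lat ⌊0.39663/0.0416667⌋ = 9 → j.
Extended square: lon ⌊0.03698/0.00833333⌋ = 4; lat ⌊0.02163/0.00416667⌋ = 5.

GO06aj45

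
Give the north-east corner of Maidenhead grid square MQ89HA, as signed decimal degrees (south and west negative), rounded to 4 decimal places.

79.0417, 76.6667

Field M=12, Q=16: +12·20° lon, +16·10° lat → SW at lon 60°, lat 70°.
Square 8, 9: +8·2° lon, +9·1° lat → SW at lon 76°, lat 79°.
Subsquare h=7, a=0: +7·0.0833333° lon, +0·0.0416667° lat → SW at lon 76.5833°, lat 79°.
Cell spans 0.0833333° lon × 0.0416667° lat. NE corner is SW corner plus one full cell.
latitude 79.0417, longitude 76.6667.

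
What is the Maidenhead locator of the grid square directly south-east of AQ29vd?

Longitude subsquare v = 21; +1 → 22 = w.
Latitude subsquare d = 3; −1 → 2 = c.

AQ29wc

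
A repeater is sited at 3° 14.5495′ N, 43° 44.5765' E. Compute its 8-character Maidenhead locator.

LJ13uf98

Add 180° to longitude and 90° to latitude: 223.74294, 93.24249.
Field: 223.74294/20 → 11 → L, 93.24249/10 → 9 → J; chars LJ.
Square: 3.74294/2 → 1, 3.24249/1 → 3; chars 13.
Subsquare: 1.74294/0.0833333 → 20 → u, 0.24249/0.0416667 → 5 → f; chars uf.
Extended square: 0.07628/0.00833333 → 9, 0.03416/0.00416667 → 8; chars 98.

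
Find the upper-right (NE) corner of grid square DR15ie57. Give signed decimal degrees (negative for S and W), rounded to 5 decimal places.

85.20000, -117.28333

Field D=3, R=17: +3·20° lon, +17·10° lat → SW at lon -120°, lat 80°.
Square 1, 5: +1·2° lon, +5·1° lat → SW at lon -118°, lat 85°.
Subsquare i=8, e=4: +8·0.0833333° lon, +4·0.0416667° lat → SW at lon -117.333°, lat 85.1667°.
Extended square 5, 7: +5·0.00833333° lon, +7·0.00416667° lat → SW at lon -117.292°, lat 85.1958°.
Cell spans 0.00833333° lon × 0.00416667° lat. NE corner is SW corner plus one full cell.
latitude 85.20000, longitude -117.28333.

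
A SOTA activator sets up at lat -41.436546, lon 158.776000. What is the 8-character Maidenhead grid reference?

Offset from 180°W / 90°S: lon 338.77600°, lat 48.56345°.
Field: 338.77600/20 → 16 → Q, 48.56345/10 → 4 → E; chars QE.
Square: 18.77600/2 → 9, 8.56345/1 → 8; chars 98.
Subsquare: 0.77600/0.0833333 → 9 → j, 0.56345/0.0416667 → 13 → n; chars jn.
Extended square: 0.02600/0.00833333 → 3, 0.02179/0.00416667 → 5; chars 35.

QE98jn35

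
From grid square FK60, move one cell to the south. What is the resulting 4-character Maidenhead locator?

Latitude square 0; −1 → -1, wraps to 9, carry into field.
Latitude field K = 10; −1 → 9 = J.
The longitude characters are unchanged.

FJ69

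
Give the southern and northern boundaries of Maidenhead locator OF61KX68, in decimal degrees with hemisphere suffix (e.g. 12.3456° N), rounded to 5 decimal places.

38.00833° S, 38.00417° S

Field O=14, F=5: +14·20° lon, +5·10° lat → SW at lon 100°, lat -40°.
Square 6, 1: +6·2° lon, +1·1° lat → SW at lon 112°, lat -39°.
Subsquare k=10, x=23: +10·0.0833333° lon, +23·0.0416667° lat → SW at lon 112.833°, lat -38.0417°.
Extended square 6, 8: +6·0.00833333° lon, +8·0.00416667° lat → SW at lon 112.883°, lat -38.0083°.
Cell spans 0.00833333° lon × 0.00416667° lat.
south 38.00833° S, north 38.00417° S.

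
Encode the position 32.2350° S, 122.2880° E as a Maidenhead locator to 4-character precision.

PF17

Add 180° to longitude and 90° to latitude: 302.29, 57.77.
Field (20°×10°, letters A–R): 302.29/20 → 15 → P, 57.77/10 → 5 → F; chars PF.
Square (2°×1°, digits 0–9): 2.29/2 → 1, 7.77/1 → 7; chars 17.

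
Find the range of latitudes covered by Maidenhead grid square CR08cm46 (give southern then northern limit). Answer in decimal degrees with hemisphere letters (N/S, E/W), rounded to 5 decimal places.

Field C=2, R=17: +2·20° lon, +17·10° lat → SW at lon -140°, lat 80°.
Square 0, 8: +0·2° lon, +8·1° lat → SW at lon -140°, lat 88°.
Subsquare c=2, m=12: +2·0.0833333° lon, +12·0.0416667° lat → SW at lon -139.833°, lat 88.5°.
Extended square 4, 6: +4·0.00833333° lon, +6·0.00416667° lat → SW at lon -139.8°, lat 88.525°.
Cell spans 0.00833333° lon × 0.00416667° lat.
south 88.52500° N, north 88.52917° N.

88.52500° N, 88.52917° N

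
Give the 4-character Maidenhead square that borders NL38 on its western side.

NL28

Longitude square 3; −1 → 2.
The latitude characters are unchanged.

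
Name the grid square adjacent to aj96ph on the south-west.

AJ96og

Longitude subsquare p = 15; −1 → 14 = o.
Latitude subsquare h = 7; −1 → 6 = g.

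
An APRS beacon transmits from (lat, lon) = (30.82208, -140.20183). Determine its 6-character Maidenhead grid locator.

Add 180° to longitude and 90° to latitude: 39.7982, 120.8221.
Field: 39.7982/20 → 1 → B, 120.8221/10 → 12 → M; chars BM.
Square: 19.7982/2 → 9, 0.8221/1 → 0; chars 90.
Subsquare: 1.7982/0.0833333 → 21 → v, 0.8221/0.0416667 → 19 → t; chars vt.

BM90vt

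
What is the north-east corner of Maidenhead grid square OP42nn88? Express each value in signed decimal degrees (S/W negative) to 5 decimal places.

Field O=14, P=15: +14·20° lon, +15·10° lat → SW at lon 100°, lat 60°.
Square 4, 2: +4·2° lon, +2·1° lat → SW at lon 108°, lat 62°.
Subsquare n=13, n=13: +13·0.0833333° lon, +13·0.0416667° lat → SW at lon 109.083°, lat 62.5417°.
Extended square 8, 8: +8·0.00833333° lon, +8·0.00416667° lat → SW at lon 109.15°, lat 62.575°.
Cell spans 0.00833333° lon × 0.00416667° lat. NE corner is SW corner plus one full cell.
latitude 62.57917, longitude 109.15833.

62.57917, 109.15833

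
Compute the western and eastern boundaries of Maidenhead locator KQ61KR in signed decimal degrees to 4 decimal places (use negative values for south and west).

Field K=10, Q=16: +10·20° lon, +16·10° lat → SW at lon 20°, lat 70°.
Square 6, 1: +6·2° lon, +1·1° lat → SW at lon 32°, lat 71°.
Subsquare k=10, r=17: +10·0.0833333° lon, +17·0.0416667° lat → SW at lon 32.8333°, lat 71.7083°.
Cell spans 0.0833333° lon × 0.0416667° lat.
west 32.8333, east 32.9167.

32.8333, 32.9167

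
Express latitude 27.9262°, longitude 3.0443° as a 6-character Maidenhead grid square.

Shift to the Maidenhead origin (180°W, 90°S): lon 183.0443, lat 117.9262.
Field (20°×10°, letters A–R): 183.0443/20 → 9 → J, 117.9262/10 → 11 → L; chars JL.
Square (2°×1°, digits 0–9): 3.0443/2 → 1, 7.9262/1 → 7; chars 17.
Subsquare (5′×2.5′, letters a–x): 1.0443/0.0833333 → 12 → m, 0.9262/0.0416667 → 22 → w; chars mw.

JL17mw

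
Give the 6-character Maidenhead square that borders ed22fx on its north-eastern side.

Longitude subsquare f = 5; +1 → 6 = g.
Latitude subsquare x = 23; +1 → 24, wraps to 0 = a, carry into square.
Latitude square 2; +1 → 3.

ED23ga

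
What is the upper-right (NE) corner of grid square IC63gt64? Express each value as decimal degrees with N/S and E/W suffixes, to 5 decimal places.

Field I=8, C=2: +8·20° lon, +2·10° lat → SW at lon -20°, lat -70°.
Square 6, 3: +6·2° lon, +3·1° lat → SW at lon -8°, lat -67°.
Subsquare g=6, t=19: +6·0.0833333° lon, +19·0.0416667° lat → SW at lon -7.5°, lat -66.2083°.
Extended square 6, 4: +6·0.00833333° lon, +4·0.00416667° lat → SW at lon -7.45°, lat -66.1917°.
Cell spans 0.00833333° lon × 0.00416667° lat. NE corner is SW corner plus one full cell.
latitude 66.18750° S, longitude 7.44167° W.

66.18750° S, 7.44167° W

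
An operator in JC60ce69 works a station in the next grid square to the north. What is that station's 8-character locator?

JC60cf60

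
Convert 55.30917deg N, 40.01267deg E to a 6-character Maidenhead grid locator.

Add 180° to longitude and 90° to latitude: 220.0127, 145.3092.
Field: lon ⌊220.0127/20⌋ = 11 → L; lat ⌊145.3092/10⌋ = 14 → O.
Square: lon ⌊0.0127/2⌋ = 0; lat ⌊5.3092/1⌋ = 5.
Subsquare: lon ⌊0.0127/0.0833333⌋ = 0 → a; lat ⌊0.3092/0.0416667⌋ = 7 → h.

LO05ah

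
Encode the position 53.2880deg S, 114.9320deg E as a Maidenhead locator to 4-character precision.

Shift to the Maidenhead origin (180°W, 90°S): lon 294.93, lat 36.71.
Field (20°×10°, letters A–R): 294.93/20 → 14 → O, 36.71/10 → 3 → D; chars OD.
Square (2°×1°, digits 0–9): 14.93/2 → 7, 6.71/1 → 6; chars 76.

OD76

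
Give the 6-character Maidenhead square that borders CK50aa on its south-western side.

CJ49xx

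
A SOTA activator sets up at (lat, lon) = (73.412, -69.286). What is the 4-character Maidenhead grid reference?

FQ53

Offset from 180°W / 90°S: lon 110.71°, lat 163.41°.
Field (20°×10°, letters A–R): 110.71/20 → 5 → F, 163.41/10 → 16 → Q; chars FQ.
Square (2°×1°, digits 0–9): 10.71/2 → 5, 3.41/1 → 3; chars 53.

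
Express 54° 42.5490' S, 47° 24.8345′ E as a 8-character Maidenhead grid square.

Offset from 180°W / 90°S: lon 227.41391°, lat 35.29085°.
Field: lon ⌊227.41391/20⌋ = 11 → L; lat ⌊35.29085/10⌋ = 3 → D.
Square: lon ⌊7.41391/2⌋ = 3; lat ⌊5.29085/1⌋ = 5.
Subsquare: lon ⌊1.41391/0.0833333⌋ = 16 → q; lat ⌊0.29085/0.0416667⌋ = 6 → g.
Extended square: lon ⌊0.08057/0.00833333⌋ = 9; lat ⌊0.04085/0.00416667⌋ = 9.

LD35qg99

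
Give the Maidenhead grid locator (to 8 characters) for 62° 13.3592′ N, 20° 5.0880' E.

KP02bf03

Shift to the Maidenhead origin (180°W, 90°S): lon 200.08480, lat 152.22265.
Field: lon ⌊200.08480/20⌋ = 10 → K; lat ⌊152.22265/10⌋ = 15 → P.
Square: lon ⌊0.08480/2⌋ = 0; lat ⌊2.22265/1⌋ = 2.
Subsquare: lon ⌊0.08480/0.0833333⌋ = 1 → b; lat ⌊0.22265/0.0416667⌋ = 5 → f.
Extended square: lon ⌊0.00147/0.00833333⌋ = 0; lat ⌊0.01432/0.00416667⌋ = 3.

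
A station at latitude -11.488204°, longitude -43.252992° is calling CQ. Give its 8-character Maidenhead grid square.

Shift to the Maidenhead origin (180°W, 90°S): lon 136.74701, lat 78.51180.
Field: lon ⌊136.74701/20⌋ = 6 → G; lat ⌊78.51180/10⌋ = 7 → H.
Square: lon ⌊16.74701/2⌋ = 8; lat ⌊8.51180/1⌋ = 8.
Subsquare: lon ⌊0.74701/0.0833333⌋ = 8 → i; lat ⌊0.51180/0.0416667⌋ = 12 → m.
Extended square: lon ⌊0.08034/0.00833333⌋ = 9; lat ⌊0.01180/0.00416667⌋ = 2.

GH88im92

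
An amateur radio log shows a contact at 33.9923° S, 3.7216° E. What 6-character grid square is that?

JF16ua

Add 180° to longitude and 90° to latitude: 183.7216, 56.0077.
Field (20°×10°, letters A–R): 183.7216/20 → 9 → J, 56.0077/10 → 5 → F; chars JF.
Square (2°×1°, digits 0–9): 3.7216/2 → 1, 6.0077/1 → 6; chars 16.
Subsquare (5′×2.5′, letters a–x): 1.7216/0.0833333 → 20 → u, 0.0077/0.0416667 → 0 → a; chars ua.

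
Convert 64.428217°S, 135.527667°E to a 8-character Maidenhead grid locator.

PC75sn37

Shift to the Maidenhead origin (180°W, 90°S): lon 315.52767, lat 25.57178.
Field (20°×10°, letters A–R): 315.52767/20 → 15 → P, 25.57178/10 → 2 → C; chars PC.
Square (2°×1°, digits 0–9): 15.52767/2 → 7, 5.57178/1 → 5; chars 75.
Subsquare (5′×2.5′, letters a–x): 1.52767/0.0833333 → 18 → s, 0.57178/0.0416667 → 13 → n; chars sn.
Extended square (30″×15″, digits 0–9): 0.02767/0.00833333 → 3, 0.03012/0.00416667 → 7; chars 37.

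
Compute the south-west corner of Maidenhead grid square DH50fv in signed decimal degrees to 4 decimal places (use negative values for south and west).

-19.1250, -109.5833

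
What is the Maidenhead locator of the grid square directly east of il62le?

IL62me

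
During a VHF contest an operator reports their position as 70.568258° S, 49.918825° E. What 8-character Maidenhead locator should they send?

Shift to the Maidenhead origin (180°W, 90°S): lon 229.91882, lat 19.43174.
Field (20°×10°, letters A–R): 229.91882/20 → 11 → L, 19.43174/10 → 1 → B; chars LB.
Square (2°×1°, digits 0–9): 9.91882/2 → 4, 9.43174/1 → 9; chars 49.
Subsquare (5′×2.5′, letters a–x): 1.91882/0.0833333 → 23 → x, 0.43174/0.0416667 → 10 → k; chars xk.
Extended square (30″×15″, digits 0–9): 0.00216/0.00833333 → 0, 0.01508/0.00416667 → 3; chars 03.

LB49xk03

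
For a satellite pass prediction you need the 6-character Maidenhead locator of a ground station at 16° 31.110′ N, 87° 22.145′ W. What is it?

Add 180° to longitude and 90° to latitude: 92.6309, 106.5185.
Field: lon ⌊92.6309/20⌋ = 4 → E; lat ⌊106.5185/10⌋ = 10 → K.
Square: lon ⌊12.6309/2⌋ = 6; lat ⌊6.5185/1⌋ = 6.
Subsquare: lon ⌊0.6309/0.0833333⌋ = 7 → h; lat ⌊0.5185/0.0416667⌋ = 12 → m.

EK66hm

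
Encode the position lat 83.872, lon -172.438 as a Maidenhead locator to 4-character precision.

AR33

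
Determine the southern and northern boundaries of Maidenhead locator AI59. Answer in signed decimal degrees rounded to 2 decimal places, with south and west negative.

Field A=0, I=8: +0·20° lon, +8·10° lat → SW at lon -180°, lat -10°.
Square 5, 9: +5·2° lon, +9·1° lat → SW at lon -170°, lat -1°.
Cell spans 2° lon × 1° lat.
south -1.00, north 0.00.

-1.00, 0.00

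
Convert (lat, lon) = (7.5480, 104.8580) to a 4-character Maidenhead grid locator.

OJ27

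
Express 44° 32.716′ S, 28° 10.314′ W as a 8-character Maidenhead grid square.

HE55vk99

Shift to the Maidenhead origin (180°W, 90°S): lon 151.82810, lat 45.45473.
Field: lon ⌊151.82810/20⌋ = 7 → H; lat ⌊45.45473/10⌋ = 4 → E.
Square: lon ⌊11.82810/2⌋ = 5; lat ⌊5.45473/1⌋ = 5.
Subsquare: lon ⌊1.82810/0.0833333⌋ = 21 → v; lat ⌊0.45473/0.0416667⌋ = 10 → k.
Extended square: lon ⌊0.07810/0.00833333⌋ = 9; lat ⌊0.03807/0.00416667⌋ = 9.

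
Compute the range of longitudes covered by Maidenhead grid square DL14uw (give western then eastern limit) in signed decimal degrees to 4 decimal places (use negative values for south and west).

-116.3333, -116.2500

Field D=3, L=11: +3·20° lon, +11·10° lat → SW at lon -120°, lat 20°.
Square 1, 4: +1·2° lon, +4·1° lat → SW at lon -118°, lat 24°.
Subsquare u=20, w=22: +20·0.0833333° lon, +22·0.0416667° lat → SW at lon -116.333°, lat 24.9167°.
Cell spans 0.0833333° lon × 0.0416667° lat.
west -116.3333, east -116.2500.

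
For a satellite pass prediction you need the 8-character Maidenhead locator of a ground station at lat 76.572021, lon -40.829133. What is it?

Shift to the Maidenhead origin (180°W, 90°S): lon 139.17087, lat 166.57202.
Field: lon ⌊139.17087/20⌋ = 6 → G; lat ⌊166.57202/10⌋ = 16 → Q.
Square: lon ⌊19.17087/2⌋ = 9; lat ⌊6.57202/1⌋ = 6.
Subsquare: lon ⌊1.17087/0.0833333⌋ = 14 → o; lat ⌊0.57202/0.0416667⌋ = 13 → n.
Extended square: lon ⌊0.00420/0.00833333⌋ = 0; lat ⌊0.03035/0.00416667⌋ = 7.

GQ96on07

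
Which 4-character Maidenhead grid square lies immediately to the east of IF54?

Longitude square 5; +1 → 6.
The latitude characters are unchanged.

IF64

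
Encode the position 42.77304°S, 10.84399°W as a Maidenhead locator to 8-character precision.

IE47nf84

Shift to the Maidenhead origin (180°W, 90°S): lon 169.15601, lat 47.22696.
Field: 169.15601/20 → 8 → I, 47.22696/10 → 4 → E; chars IE.
Square: 9.15601/2 → 4, 7.22696/1 → 7; chars 47.
Subsquare: 1.15601/0.0833333 → 13 → n, 0.22696/0.0416667 → 5 → f; chars nf.
Extended square: 0.07268/0.00833333 → 8, 0.01863/0.00416667 → 4; chars 84.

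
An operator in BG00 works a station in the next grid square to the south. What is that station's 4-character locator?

Latitude square 0; −1 → -1, wraps to 9, carry into field.
Latitude field G = 6; −1 → 5 = F.
The longitude characters are unchanged.

BF09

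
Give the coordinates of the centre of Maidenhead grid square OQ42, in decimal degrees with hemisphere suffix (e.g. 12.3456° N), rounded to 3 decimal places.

72.500° N, 109.000° E

Field O=14, Q=16: +14·20° lon, +16·10° lat → SW at lon 100°, lat 70°.
Square 4, 2: +4·2° lon, +2·1° lat → SW at lon 108°, lat 72°.
Cell spans 2° lon × 1° lat. Centre is SW corner plus half of each.
latitude 72.500° N, longitude 109.000° E.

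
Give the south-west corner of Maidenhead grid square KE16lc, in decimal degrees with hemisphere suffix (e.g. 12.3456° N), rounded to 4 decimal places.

Field K=10, E=4: +10·20° lon, +4·10° lat → SW at lon 20°, lat -50°.
Square 1, 6: +1·2° lon, +6·1° lat → SW at lon 22°, lat -44°.
Subsquare l=11, c=2: +11·0.0833333° lon, +2·0.0416667° lat → SW at lon 22.9167°, lat -43.9167°.
latitude 43.9167° S, longitude 22.9167° E.

43.9167° S, 22.9167° E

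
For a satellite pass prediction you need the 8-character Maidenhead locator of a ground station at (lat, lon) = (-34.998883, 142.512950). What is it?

Shift to the Maidenhead origin (180°W, 90°S): lon 322.51295, lat 55.00112.
Field: 322.51295/20 → 16 → Q, 55.00112/10 → 5 → F; chars QF.
Square: 2.51295/2 → 1, 5.00112/1 → 5; chars 15.
Subsquare: 0.51295/0.0833333 → 6 → g, 0.00112/0.0416667 → 0 → a; chars ga.
Extended square: 0.01295/0.00833333 → 1, 0.00112/0.00416667 → 0; chars 10.

QF15ga10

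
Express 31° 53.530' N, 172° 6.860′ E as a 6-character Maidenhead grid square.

RM61bv

Add 180° to longitude and 90° to latitude: 352.1143, 121.8922.
Field: lon ⌊352.1143/20⌋ = 17 → R; lat ⌊121.8922/10⌋ = 12 → M.
Square: lon ⌊12.1143/2⌋ = 6; lat ⌊1.8922/1⌋ = 1.
Subsquare: lon ⌊0.1143/0.0833333⌋ = 1 → b; lat ⌊0.8922/0.0416667⌋ = 21 → v.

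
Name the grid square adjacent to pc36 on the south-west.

PC25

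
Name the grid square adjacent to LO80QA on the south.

LN89qx

Latitude subsquare a = 0; −1 → -1, wraps to 23 = x, carry into square.
Latitude square 0; −1 → -1, wraps to 9, carry into field.
Latitude field O = 14; −1 → 13 = N.
The longitude characters are unchanged.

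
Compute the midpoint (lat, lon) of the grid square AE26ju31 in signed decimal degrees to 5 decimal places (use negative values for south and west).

Field A=0, E=4: +0·20° lon, +4·10° lat → SW at lon -180°, lat -50°.
Square 2, 6: +2·2° lon, +6·1° lat → SW at lon -176°, lat -44°.
Subsquare j=9, u=20: +9·0.0833333° lon, +20·0.0416667° lat → SW at lon -175.25°, lat -43.1667°.
Extended square 3, 1: +3·0.00833333° lon, +1·0.00416667° lat → SW at lon -175.225°, lat -43.1625°.
Cell spans 0.00833333° lon × 0.00416667° lat. Centre is SW corner plus half of each.
latitude -43.16042, longitude -175.22083.

-43.16042, -175.22083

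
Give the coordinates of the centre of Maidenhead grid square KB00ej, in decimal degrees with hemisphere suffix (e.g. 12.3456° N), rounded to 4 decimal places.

Field K=10, B=1: +10·20° lon, +1·10° lat → SW at lon 20°, lat -80°.
Square 0, 0: +0·2° lon, +0·1° lat → SW at lon 20°, lat -80°.
Subsquare e=4, j=9: +4·0.0833333° lon, +9·0.0416667° lat → SW at lon 20.3333°, lat -79.625°.
Cell spans 0.0833333° lon × 0.0416667° lat. Centre is SW corner plus half of each.
latitude 79.6042° S, longitude 20.3750° E.

79.6042° S, 20.3750° E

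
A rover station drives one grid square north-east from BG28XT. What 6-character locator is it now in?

Longitude subsquare x = 23; +1 → 24, wraps to 0 = a, carry into square.
Longitude square 2; +1 → 3.
Latitude subsquare t = 19; +1 → 20 = u.

BG38au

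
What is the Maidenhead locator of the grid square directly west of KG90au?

Longitude subsquare a = 0; −1 → -1, wraps to 23 = x, carry into square.
Longitude square 9; −1 → 8.
The latitude characters are unchanged.

KG80xu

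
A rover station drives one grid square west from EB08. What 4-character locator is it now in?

DB98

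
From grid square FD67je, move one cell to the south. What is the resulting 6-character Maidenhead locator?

FD67jd

Latitude subsquare e = 4; −1 → 3 = d.
The longitude characters are unchanged.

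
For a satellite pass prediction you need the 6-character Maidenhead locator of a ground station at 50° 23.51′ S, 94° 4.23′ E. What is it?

ND79ao

Add 180° to longitude and 90° to latitude: 274.0705, 39.6082.
Field: 274.0705/20 → 13 → N, 39.6082/10 → 3 → D; chars ND.
Square: 14.0705/2 → 7, 9.6082/1 → 9; chars 79.
Subsquare: 0.0705/0.0833333 → 0 → a, 0.6082/0.0416667 → 14 → o; chars ao.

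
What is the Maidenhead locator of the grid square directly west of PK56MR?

Longitude subsquare m = 12; −1 → 11 = l.
The latitude characters are unchanged.

PK56lr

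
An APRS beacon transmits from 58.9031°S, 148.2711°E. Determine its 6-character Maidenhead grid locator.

Add 180° to longitude and 90° to latitude: 328.2711, 31.0969.
Field: lon ⌊328.2711/20⌋ = 16 → Q; lat ⌊31.0969/10⌋ = 3 → D.
Square: lon ⌊8.2711/2⌋ = 4; lat ⌊1.0969/1⌋ = 1.
Subsquare: lon ⌊0.2711/0.0833333⌋ = 3 → d; lat ⌊0.0969/0.0416667⌋ = 2 → c.

QD41dc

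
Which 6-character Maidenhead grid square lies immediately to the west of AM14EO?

Longitude subsquare e = 4; −1 → 3 = d.
The latitude characters are unchanged.

AM14do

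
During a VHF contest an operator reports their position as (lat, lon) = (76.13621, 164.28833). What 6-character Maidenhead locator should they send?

RQ26dd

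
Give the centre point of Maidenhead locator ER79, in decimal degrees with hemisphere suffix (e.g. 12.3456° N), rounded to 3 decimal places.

89.500° N, 85.000° W

Field E=4, R=17: +4·20° lon, +17·10° lat → SW at lon -100°, lat 80°.
Square 7, 9: +7·2° lon, +9·1° lat → SW at lon -86°, lat 89°.
Cell spans 2° lon × 1° lat. Centre is SW corner plus half of each.
latitude 89.500° N, longitude 85.000° W.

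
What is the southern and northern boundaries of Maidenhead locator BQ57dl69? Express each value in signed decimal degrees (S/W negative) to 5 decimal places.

77.49583, 77.50000

Field B=1, Q=16: +1·20° lon, +16·10° lat → SW at lon -160°, lat 70°.
Square 5, 7: +5·2° lon, +7·1° lat → SW at lon -150°, lat 77°.
Subsquare d=3, l=11: +3·0.0833333° lon, +11·0.0416667° lat → SW at lon -149.75°, lat 77.4583°.
Extended square 6, 9: +6·0.00833333° lon, +9·0.00416667° lat → SW at lon -149.7°, lat 77.4958°.
Cell spans 0.00833333° lon × 0.00416667° lat.
south 77.49583, north 77.50000.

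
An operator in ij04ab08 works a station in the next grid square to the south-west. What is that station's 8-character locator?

Longitude extended square 0; −1 → -1, wraps to 9, carry into subsquare.
Longitude subsquare a = 0; −1 → -1, wraps to 23 = x, carry into square.
Longitude square 0; −1 → -1, wraps to 9, carry into field.
Longitude field I = 8; −1 → 7 = H.
Latitude extended square 8; −1 → 7.

HJ94xb97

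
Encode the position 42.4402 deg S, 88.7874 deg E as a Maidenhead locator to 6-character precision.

Shift to the Maidenhead origin (180°W, 90°S): lon 268.7874, lat 47.5598.
Field: 268.7874/20 → 13 → N, 47.5598/10 → 4 → E; chars NE.
Square: 8.7874/2 → 4, 7.5598/1 → 7; chars 47.
Subsquare: 0.7874/0.0833333 → 9 → j, 0.5598/0.0416667 → 13 → n; chars jn.

NE47jn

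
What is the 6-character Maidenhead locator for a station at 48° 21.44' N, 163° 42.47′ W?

AN88di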